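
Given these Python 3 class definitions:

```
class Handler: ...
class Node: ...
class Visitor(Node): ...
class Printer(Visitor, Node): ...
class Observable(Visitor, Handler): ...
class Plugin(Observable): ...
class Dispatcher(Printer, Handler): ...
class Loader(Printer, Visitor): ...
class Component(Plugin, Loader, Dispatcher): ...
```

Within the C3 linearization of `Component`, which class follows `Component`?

L[Component] = Component + merge(L[Plugin], L[Loader], L[Dispatcher], [Plugin Loader Dispatcher])
  take Plugin:  [Plugin Observable Visitor Node Handler object] + [Loader Printer Visitor Node object] + [Dispatcher Printer Visitor Node Handler object] + [Plugin Loader Dispatcher]
  take Observable:  [Observable Visitor Node Handler object] + [Loader Printer Visitor Node object] + [Dispatcher Printer Visitor Node Handler object] + [Loader Dispatcher]
  take Loader:  [Visitor Node Handler object] + [Loader Printer Visitor Node object] + [Dispatcher Printer Visitor Node Handler object] + [Loader Dispatcher]
  take Dispatcher:  [Visitor Node Handler object] + [Printer Visitor Node object] + [Dispatcher Printer Visitor Node Handler object] + [Dispatcher]
  take Printer:  [Visitor Node Handler object] + [Printer Visitor Node object] + [Printer Visitor Node Handler object]
  take Visitor:  [Visitor Node Handler object] + [Visitor Node object] + [Visitor Node Handler object]
  take Node:  [Node Handler object] + [Node object] + [Node Handler object]
  take Handler:  [Handler object] + [object] + [Handler object]
  take object:  [object] + [object] + [object]
MRO: Component Plugin Observable Loader Dispatcher Printer Visitor Node Handler object
Component is at position 0; next is Plugin.

Plugin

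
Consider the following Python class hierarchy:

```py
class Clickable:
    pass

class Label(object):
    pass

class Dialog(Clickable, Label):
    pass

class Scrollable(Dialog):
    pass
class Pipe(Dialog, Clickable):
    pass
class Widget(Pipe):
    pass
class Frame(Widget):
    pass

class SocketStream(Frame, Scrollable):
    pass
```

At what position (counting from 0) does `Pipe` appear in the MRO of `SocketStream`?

3

L[SocketStream] = SocketStream + merge(L[Frame], L[Scrollable], [Frame Scrollable])
  take Frame:  [Frame Widget Pipe Dialog Clickable Label object] + [Scrollable Dialog Clickable Label object] + [Frame Scrollable]
  take Widget:  [Widget Pipe Dialog Clickable Label object] + [Scrollable Dialog Clickable Label object] + [Scrollable]
  take Pipe:  [Pipe Dialog Clickable Label object] + [Scrollable Dialog Clickable Label object] + [Scrollable]
  take Scrollable:  [Dialog Clickable Label object] + [Scrollable Dialog Clickable Label object] + [Scrollable]
  take Dialog:  [Dialog Clickable Label object] + [Dialog Clickable Label object]
  take Clickable:  [Clickable Label object] + [Clickable Label object]
  take Label:  [Label object] + [Label object]
  take object:  [object] + [object]
MRO: SocketStream Frame Widget Pipe Scrollable Dialog Clickable Label object
Pipe sits at index 3.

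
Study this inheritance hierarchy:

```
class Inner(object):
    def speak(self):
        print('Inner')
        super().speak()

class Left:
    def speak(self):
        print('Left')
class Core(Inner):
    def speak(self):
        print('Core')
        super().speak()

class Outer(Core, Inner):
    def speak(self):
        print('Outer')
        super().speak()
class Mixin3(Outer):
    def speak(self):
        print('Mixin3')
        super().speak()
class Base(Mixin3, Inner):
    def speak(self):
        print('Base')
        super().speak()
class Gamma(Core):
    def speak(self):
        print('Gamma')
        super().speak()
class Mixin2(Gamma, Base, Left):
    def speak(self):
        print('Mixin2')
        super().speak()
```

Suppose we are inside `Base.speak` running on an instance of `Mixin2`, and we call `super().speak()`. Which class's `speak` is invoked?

L[Mixin2] = Mixin2 + merge(L[Gamma], L[Base], L[Left], [Gamma Base Left])
  take Gamma:  [Gamma Core Inner object] + [Base Mixin3 Outer Core Inner object] + [Left object] + [Gamma Base Left]
  take Base:  [Core Inner object] + [Base Mixin3 Outer Core Inner object] + [Left object] + [Base Left]
  take Mixin3:  [Core Inner object] + [Mixin3 Outer Core Inner object] + [Left object] + [Left]
  take Outer:  [Core Inner object] + [Outer Core Inner object] + [Left object] + [Left]
  take Core:  [Core Inner object] + [Core Inner object] + [Left object] + [Left]
  take Inner:  [Inner object] + [Inner object] + [Left object] + [Left]
  take Left:  [object] + [object] + [Left object] + [Left]
  take object:  [object] + [object] + [object]
MRO: Mixin2 Gamma Base Mixin3 Outer Core Inner Left object
super() in Base.speak on a Mixin2 instance goes to the class after Base in Mixin2's MRO: Mixin3.

Mixin3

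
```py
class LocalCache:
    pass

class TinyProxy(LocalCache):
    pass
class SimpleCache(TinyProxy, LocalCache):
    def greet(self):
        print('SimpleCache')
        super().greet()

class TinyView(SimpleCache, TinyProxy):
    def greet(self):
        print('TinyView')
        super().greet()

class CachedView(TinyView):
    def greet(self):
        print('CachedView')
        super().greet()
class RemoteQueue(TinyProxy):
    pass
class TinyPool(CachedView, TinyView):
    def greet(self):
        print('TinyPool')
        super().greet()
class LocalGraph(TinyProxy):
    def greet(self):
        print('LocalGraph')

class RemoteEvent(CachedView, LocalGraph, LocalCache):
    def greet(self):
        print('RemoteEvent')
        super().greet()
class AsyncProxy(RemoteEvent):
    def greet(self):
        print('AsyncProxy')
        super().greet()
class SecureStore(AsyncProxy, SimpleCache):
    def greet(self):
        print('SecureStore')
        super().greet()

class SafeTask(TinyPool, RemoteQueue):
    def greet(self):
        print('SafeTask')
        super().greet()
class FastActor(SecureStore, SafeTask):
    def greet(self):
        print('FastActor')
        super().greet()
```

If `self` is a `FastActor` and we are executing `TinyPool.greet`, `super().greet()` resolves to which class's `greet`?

L[FastActor] = FastActor + merge(L[SecureStore], L[SafeTask], [SecureStore SafeTask])
  take SecureStore:  [SecureStore AsyncProxy RemoteEvent CachedView TinyView SimpleCache LocalGraph TinyProxy LocalCache object] + [SafeTask TinyPool CachedView TinyView SimpleCache RemoteQueue TinyProxy LocalCache object] + [SecureStore SafeTask]
  take AsyncProxy:  [AsyncProxy RemoteEvent CachedView TinyView SimpleCache LocalGraph TinyProxy LocalCache object] + [SafeTask TinyPool CachedView TinyView SimpleCache RemoteQueue TinyProxy LocalCache object] + [SafeTask]
  take RemoteEvent:  [RemoteEvent CachedView TinyView SimpleCache LocalGraph TinyProxy LocalCache object] + [SafeTask TinyPool CachedView TinyView SimpleCache RemoteQueue TinyProxy LocalCache object] + [SafeTask]
  take SafeTask:  [CachedView TinyView SimpleCache LocalGraph TinyProxy LocalCache object] + [SafeTask TinyPool CachedView TinyView SimpleCache RemoteQueue TinyProxy LocalCache object] + [SafeTask]
  take TinyPool:  [CachedView TinyView SimpleCache LocalGraph TinyProxy LocalCache object] + [TinyPool CachedView TinyView SimpleCache RemoteQueue TinyProxy LocalCache object]
  take CachedView:  [CachedView TinyView SimpleCache LocalGraph TinyProxy LocalCache object] + [CachedView TinyView SimpleCache RemoteQueue TinyProxy LocalCache object]
  take TinyView:  [TinyView SimpleCache LocalGraph TinyProxy LocalCache object] + [TinyView SimpleCache RemoteQueue TinyProxy LocalCache object]
  take SimpleCache:  [SimpleCache LocalGraph TinyProxy LocalCache object] + [SimpleCache RemoteQueue TinyProxy LocalCache object]
  take LocalGraph:  [LocalGraph TinyProxy LocalCache object] + [RemoteQueue TinyProxy LocalCache object]
  take RemoteQueue:  [TinyProxy LocalCache object] + [RemoteQueue TinyProxy LocalCache object]
  take TinyProxy:  [TinyProxy LocalCache object] + [TinyProxy LocalCache object]
  take LocalCache:  [LocalCache object] + [LocalCache object]
  take object:  [object] + [object]
MRO: FastActor SecureStore AsyncProxy RemoteEvent SafeTask TinyPool CachedView TinyView SimpleCache LocalGraph RemoteQueue TinyProxy LocalCache object
super() in TinyPool.greet on a FastActor instance goes to the class after TinyPool in FastActor's MRO: CachedView.

CachedView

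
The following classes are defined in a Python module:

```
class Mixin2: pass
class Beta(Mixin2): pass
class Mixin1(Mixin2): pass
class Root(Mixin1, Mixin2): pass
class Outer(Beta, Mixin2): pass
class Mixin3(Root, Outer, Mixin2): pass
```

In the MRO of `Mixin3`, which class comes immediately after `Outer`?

L[Mixin3] = Mixin3 + merge(L[Root], L[Outer], L[Mixin2], [Root Outer Mixin2])
  take Root:  [Root Mixin1 Mixin2 object] + [Outer Beta Mixin2 object] + [Mixin2 object] + [Root Outer Mixin2]
  take Mixin1:  [Mixin1 Mixin2 object] + [Outer Beta Mixin2 object] + [Mixin2 object] + [Outer Mixin2]
  take Outer:  [Mixin2 object] + [Outer Beta Mixin2 object] + [Mixin2 object] + [Outer Mixin2]
  take Beta:  [Mixin2 object] + [Beta Mixin2 object] + [Mixin2 object] + [Mixin2]
  take Mixin2:  [Mixin2 object] + [Mixin2 object] + [Mixin2 object] + [Mixin2]
  take object:  [object] + [object] + [object]
MRO: Mixin3 Root Mixin1 Outer Beta Mixin2 object
Outer is at position 3; next is Beta.

Beta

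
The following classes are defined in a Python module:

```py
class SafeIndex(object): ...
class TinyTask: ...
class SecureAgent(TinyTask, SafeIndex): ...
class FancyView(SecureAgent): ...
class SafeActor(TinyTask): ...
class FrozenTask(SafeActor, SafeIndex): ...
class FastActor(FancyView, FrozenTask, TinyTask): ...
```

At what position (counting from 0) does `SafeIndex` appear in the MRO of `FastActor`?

6

L[FastActor] = FastActor + merge(L[FancyView], L[FrozenTask], L[TinyTask], [FancyView FrozenTask TinyTask])
  take FancyView:  [FancyView SecureAgent TinyTask SafeIndex object] + [FrozenTask SafeActor TinyTask SafeIndex object] + [TinyTask object] + [FancyView FrozenTask TinyTask]
  take SecureAgent:  [SecureAgent TinyTask SafeIndex object] + [FrozenTask SafeActor TinyTask SafeIndex object] + [TinyTask object] + [FrozenTask TinyTask]
  take FrozenTask:  [TinyTask SafeIndex object] + [FrozenTask SafeActor TinyTask SafeIndex object] + [TinyTask object] + [FrozenTask TinyTask]
  take SafeActor:  [TinyTask SafeIndex object] + [SafeActor TinyTask SafeIndex object] + [TinyTask object] + [TinyTask]
  take TinyTask:  [TinyTask SafeIndex object] + [TinyTask SafeIndex object] + [TinyTask object] + [TinyTask]
  take SafeIndex:  [SafeIndex object] + [SafeIndex object] + [object]
  take object:  [object] + [object] + [object]
MRO: FastActor FancyView SecureAgent FrozenTask SafeActor TinyTask SafeIndex object
SafeIndex sits at index 6.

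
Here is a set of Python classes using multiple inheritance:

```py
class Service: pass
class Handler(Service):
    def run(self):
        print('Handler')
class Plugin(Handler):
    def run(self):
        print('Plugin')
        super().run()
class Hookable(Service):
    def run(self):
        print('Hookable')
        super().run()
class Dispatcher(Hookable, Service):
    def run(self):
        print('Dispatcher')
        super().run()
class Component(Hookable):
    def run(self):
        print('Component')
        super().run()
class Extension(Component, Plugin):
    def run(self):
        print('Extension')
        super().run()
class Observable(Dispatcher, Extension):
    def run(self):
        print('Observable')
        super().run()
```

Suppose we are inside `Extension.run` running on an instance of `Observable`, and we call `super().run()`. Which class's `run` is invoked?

Component

L[Observable] = Observable + merge(L[Dispatcher], L[Extension], [Dispatcher Extension])
  take Dispatcher:  [Dispatcher Hookable Service object] + [Extension Component Hookable Plugin Handler Service object] + [Dispatcher Extension]
  take Extension:  [Hookable Service object] + [Extension Component Hookable Plugin Handler Service object] + [Extension]
  take Component:  [Hookable Service object] + [Component Hookable Plugin Handler Service object]
  take Hookable:  [Hookable Service object] + [Hookable Plugin Handler Service object]
  take Plugin:  [Service object] + [Plugin Handler Service object]
  take Handler:  [Service object] + [Handler Service object]
  take Service:  [Service object] + [Service object]
  take object:  [object] + [object]
MRO: Observable Dispatcher Extension Component Hookable Plugin Handler Service object
super() in Extension.run on a Observable instance goes to the class after Extension in Observable's MRO: Component.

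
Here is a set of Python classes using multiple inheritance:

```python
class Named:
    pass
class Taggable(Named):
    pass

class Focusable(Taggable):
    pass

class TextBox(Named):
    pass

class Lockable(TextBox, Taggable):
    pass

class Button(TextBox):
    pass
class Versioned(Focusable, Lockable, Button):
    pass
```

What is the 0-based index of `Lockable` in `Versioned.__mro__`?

L[Versioned] = Versioned + merge(L[Focusable], L[Lockable], L[Button], [Focusable Lockable Button])
  take Focusable:  [Focusable Taggable Named object] + [Lockable TextBox Taggable Named object] + [Button TextBox Named object] + [Focusable Lockable Button]
  take Lockable:  [Taggable Named object] + [Lockable TextBox Taggable Named object] + [Button TextBox Named object] + [Lockable Button]
  take Button:  [Taggable Named object] + [TextBox Taggable Named object] + [Button TextBox Named object] + [Button]
  take TextBox:  [Taggable Named object] + [TextBox Taggable Named object] + [TextBox Named object]
  take Taggable:  [Taggable Named object] + [Taggable Named object] + [Named object]
  take Named:  [Named object] + [Named object] + [Named object]
  take object:  [object] + [object] + [object]
MRO: Versioned Focusable Lockable Button TextBox Taggable Named object
Lockable sits at index 2.

2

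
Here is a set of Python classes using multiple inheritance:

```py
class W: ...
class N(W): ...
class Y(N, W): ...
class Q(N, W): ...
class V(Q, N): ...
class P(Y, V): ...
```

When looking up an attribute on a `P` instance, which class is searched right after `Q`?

N

L[P] = P + merge(L[Y], L[V], [Y V])
  take Y:  [Y N W object] + [V Q N W object] + [Y V]
  take V:  [N W object] + [V Q N W object] + [V]
  take Q:  [N W object] + [Q N W object]
  take N:  [N W object] + [N W object]
  take W:  [W object] + [W object]
  take object:  [object] + [object]
MRO: P Y V Q N W object
Q is at position 3; next is N.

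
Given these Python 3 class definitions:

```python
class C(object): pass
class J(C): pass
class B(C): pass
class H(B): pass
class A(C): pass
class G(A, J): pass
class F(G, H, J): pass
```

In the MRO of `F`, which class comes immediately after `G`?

A

L[F] = F + merge(L[G], L[H], L[J], [G H J])
  take G:  [G A J C object] + [H B C object] + [J C object] + [G H J]
  take A:  [A J C object] + [H B C object] + [J C object] + [H J]
  take H:  [J C object] + [H B C object] + [J C object] + [H J]
  take J:  [J C object] + [B C object] + [J C object] + [J]
  take B:  [C object] + [B C object] + [C object]
  take C:  [C object] + [C object] + [C object]
  take object:  [object] + [object] + [object]
MRO: F G A H J B C object
G is at position 1; next is A.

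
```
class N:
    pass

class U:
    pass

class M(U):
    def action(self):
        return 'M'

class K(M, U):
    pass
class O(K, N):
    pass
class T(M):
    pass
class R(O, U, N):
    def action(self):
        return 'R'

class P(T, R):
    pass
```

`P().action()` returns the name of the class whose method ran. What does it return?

R

L[P] = P + merge(L[T], L[R], [T R])
  take T:  [T M U object] + [R O K M U N object] + [T R]
  take R:  [M U object] + [R O K M U N object] + [R]
  take O:  [M U object] + [O K M U N object]
  take K:  [M U object] + [K M U N object]
  take M:  [M U object] + [M U N object]
  take U:  [U object] + [U N object]
  take N:  [object] + [N object]
  take object:  [object] + [object]
MRO: P T R O K M U N object
action is defined in: M, R. First along the MRO is R.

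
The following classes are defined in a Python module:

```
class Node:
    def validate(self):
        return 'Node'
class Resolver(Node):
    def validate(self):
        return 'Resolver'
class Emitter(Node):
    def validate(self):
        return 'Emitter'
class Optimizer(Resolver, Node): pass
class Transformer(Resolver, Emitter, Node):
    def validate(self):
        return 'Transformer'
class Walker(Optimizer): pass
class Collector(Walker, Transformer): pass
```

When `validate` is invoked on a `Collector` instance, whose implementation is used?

Transformer

L[Collector] = Collector + merge(L[Walker], L[Transformer], [Walker Transformer])
  take Walker:  [Walker Optimizer Resolver Node object] + [Transformer Resolver Emitter Node object] + [Walker Transformer]
  take Optimizer:  [Optimizer Resolver Node object] + [Transformer Resolver Emitter Node object] + [Transformer]
  take Transformer:  [Resolver Node object] + [Transformer Resolver Emitter Node object] + [Transformer]
  take Resolver:  [Resolver Node object] + [Resolver Emitter Node object]
  take Emitter:  [Node object] + [Emitter Node object]
  take Node:  [Node object] + [Node object]
  take object:  [object] + [object]
MRO: Collector Walker Optimizer Transformer Resolver Emitter Node object
validate is defined in: Emitter, Node, Resolver, Transformer. First along the MRO is Transformer.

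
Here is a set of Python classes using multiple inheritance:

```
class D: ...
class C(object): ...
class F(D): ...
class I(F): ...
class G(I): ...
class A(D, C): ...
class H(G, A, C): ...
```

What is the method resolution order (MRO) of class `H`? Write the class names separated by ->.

L[H] = H + merge(L[G], L[A], L[C], [G A C])
  take G:  [G I F D object] + [A D C object] + [C object] + [G A C]
  take I:  [I F D object] + [A D C object] + [C object] + [A C]
  take F:  [F D object] + [A D C object] + [C object] + [A C]
  take A:  [D object] + [A D C object] + [C object] + [A C]
  take D:  [D object] + [D C object] + [C object] + [C]
  take C:  [object] + [C object] + [C object] + [C]
  take object:  [object] + [object] + [object]

H -> G -> I -> F -> A -> D -> C -> object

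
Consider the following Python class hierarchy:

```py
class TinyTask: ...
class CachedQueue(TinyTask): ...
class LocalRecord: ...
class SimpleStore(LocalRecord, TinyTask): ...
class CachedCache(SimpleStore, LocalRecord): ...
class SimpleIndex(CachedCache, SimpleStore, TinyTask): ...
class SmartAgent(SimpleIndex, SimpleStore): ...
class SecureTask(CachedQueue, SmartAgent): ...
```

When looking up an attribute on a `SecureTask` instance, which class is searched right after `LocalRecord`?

L[SecureTask] = SecureTask + merge(L[CachedQueue], L[SmartAgent], [CachedQueue SmartAgent])
  take CachedQueue:  [CachedQueue TinyTask object] + [SmartAgent SimpleIndex CachedCache SimpleStore LocalRecord TinyTask object] + [CachedQueue SmartAgent]
  take SmartAgent:  [TinyTask object] + [SmartAgent SimpleIndex CachedCache SimpleStore LocalRecord TinyTask object] + [SmartAgent]
  take SimpleIndex:  [TinyTask object] + [SimpleIndex CachedCache SimpleStore LocalRecord TinyTask object]
  take CachedCache:  [TinyTask object] + [CachedCache SimpleStore LocalRecord TinyTask object]
  take SimpleStore:  [TinyTask object] + [SimpleStore LocalRecord TinyTask object]
  take LocalRecord:  [TinyTask object] + [LocalRecord TinyTask object]
  take TinyTask:  [TinyTask object] + [TinyTask object]
  take object:  [object] + [object]
MRO: SecureTask CachedQueue SmartAgent SimpleIndex CachedCache SimpleStore LocalRecord TinyTask object
LocalRecord is at position 6; next is TinyTask.

TinyTask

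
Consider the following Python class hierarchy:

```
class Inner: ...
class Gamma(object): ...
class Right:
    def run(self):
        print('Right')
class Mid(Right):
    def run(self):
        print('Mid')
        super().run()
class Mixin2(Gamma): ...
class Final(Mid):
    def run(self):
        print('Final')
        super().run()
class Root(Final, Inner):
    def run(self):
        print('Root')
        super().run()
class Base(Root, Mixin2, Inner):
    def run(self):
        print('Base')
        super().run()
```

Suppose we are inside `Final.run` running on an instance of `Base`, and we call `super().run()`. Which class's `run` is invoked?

L[Base] = Base + merge(L[Root], L[Mixin2], L[Inner], [Root Mixin2 Inner])
  take Root:  [Root Final Mid Right Inner object] + [Mixin2 Gamma object] + [Inner object] + [Root Mixin2 Inner]
  take Final:  [Final Mid Right Inner object] + [Mixin2 Gamma object] + [Inner object] + [Mixin2 Inner]
  take Mid:  [Mid Right Inner object] + [Mixin2 Gamma object] + [Inner object] + [Mixin2 Inner]
  take Right:  [Right Inner object] + [Mixin2 Gamma object] + [Inner object] + [Mixin2 Inner]
  take Mixin2:  [Inner object] + [Mixin2 Gamma object] + [Inner object] + [Mixin2 Inner]
  take Inner:  [Inner object] + [Gamma object] + [Inner object] + [Inner]
  take Gamma:  [object] + [Gamma object] + [object]
  take object:  [object] + [object] + [object]
MRO: Base Root Final Mid Right Mixin2 Inner Gamma object
super() in Final.run on a Base instance goes to the class after Final in Base's MRO: Mid.

Mid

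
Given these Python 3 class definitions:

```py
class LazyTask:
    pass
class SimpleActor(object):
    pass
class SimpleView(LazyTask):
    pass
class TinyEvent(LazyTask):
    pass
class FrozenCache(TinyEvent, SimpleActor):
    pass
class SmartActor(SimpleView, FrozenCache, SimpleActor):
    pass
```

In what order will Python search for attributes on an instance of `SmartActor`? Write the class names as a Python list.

L[SmartActor] = SmartActor + merge(L[SimpleView], L[FrozenCache], L[SimpleActor], [SimpleView FrozenCache SimpleActor])
  take SimpleView:  [SimpleView LazyTask object] + [FrozenCache TinyEvent LazyTask SimpleActor object] + [SimpleActor object] + [SimpleView FrozenCache SimpleActor]
  take FrozenCache:  [LazyTask object] + [FrozenCache TinyEvent LazyTask SimpleActor object] + [SimpleActor object] + [FrozenCache SimpleActor]
  take TinyEvent:  [LazyTask object] + [TinyEvent LazyTask SimpleActor object] + [SimpleActor object] + [SimpleActor]
  take LazyTask:  [LazyTask object] + [LazyTask SimpleActor object] + [SimpleActor object] + [SimpleActor]
  take SimpleActor:  [object] + [SimpleActor object] + [SimpleActor object] + [SimpleActor]
  take object:  [object] + [object] + [object]

[SmartActor, SimpleView, FrozenCache, TinyEvent, LazyTask, SimpleActor, object]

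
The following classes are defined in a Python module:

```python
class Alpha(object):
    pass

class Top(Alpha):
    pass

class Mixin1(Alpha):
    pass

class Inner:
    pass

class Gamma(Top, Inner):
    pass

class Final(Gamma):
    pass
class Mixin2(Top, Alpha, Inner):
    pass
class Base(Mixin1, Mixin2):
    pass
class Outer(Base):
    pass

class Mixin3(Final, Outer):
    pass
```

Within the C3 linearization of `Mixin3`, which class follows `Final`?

Gamma

L[Mixin3] = Mixin3 + merge(L[Final], L[Outer], [Final Outer])
  take Final:  [Final Gamma Top Alpha Inner object] + [Outer Base Mixin1 Mixin2 Top Alpha Inner object] + [Final Outer]
  take Gamma:  [Gamma Top Alpha Inner object] + [Outer Base Mixin1 Mixin2 Top Alpha Inner object] + [Outer]
  take Outer:  [Top Alpha Inner object] + [Outer Base Mixin1 Mixin2 Top Alpha Inner object] + [Outer]
  take Base:  [Top Alpha Inner object] + [Base Mixin1 Mixin2 Top Alpha Inner object]
  take Mixin1:  [Top Alpha Inner object] + [Mixin1 Mixin2 Top Alpha Inner object]
  take Mixin2:  [Top Alpha Inner object] + [Mixin2 Top Alpha Inner object]
  take Top:  [Top Alpha Inner object] + [Top Alpha Inner object]
  take Alpha:  [Alpha Inner object] + [Alpha Inner object]
  take Inner:  [Inner object] + [Inner object]
  take object:  [object] + [object]
MRO: Mixin3 Final Gamma Outer Base Mixin1 Mixin2 Top Alpha Inner object
Final is at position 1; next is Gamma.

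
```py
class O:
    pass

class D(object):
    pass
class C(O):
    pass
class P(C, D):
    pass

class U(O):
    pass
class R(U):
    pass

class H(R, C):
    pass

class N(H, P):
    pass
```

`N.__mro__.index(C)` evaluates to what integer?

5

L[N] = N + merge(L[H], L[P], [H P])
  take H:  [H R U C O object] + [P C O D object] + [H P]
  take R:  [R U C O object] + [P C O D object] + [P]
  take U:  [U C O object] + [P C O D object] + [P]
  take P:  [C O object] + [P C O D object] + [P]
  take C:  [C O object] + [C O D object]
  take O:  [O object] + [O D object]
  take D:  [object] + [D object]
  take object:  [object] + [object]
MRO: N H R U P C O D object
C sits at index 5.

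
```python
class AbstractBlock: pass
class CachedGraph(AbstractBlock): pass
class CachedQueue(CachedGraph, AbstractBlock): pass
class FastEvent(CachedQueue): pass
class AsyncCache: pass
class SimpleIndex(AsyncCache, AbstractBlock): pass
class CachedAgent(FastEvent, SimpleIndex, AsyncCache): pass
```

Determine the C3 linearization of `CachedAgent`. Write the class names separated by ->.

CachedAgent -> FastEvent -> CachedQueue -> CachedGraph -> SimpleIndex -> AsyncCache -> AbstractBlock -> object

L[CachedAgent] = CachedAgent + merge(L[FastEvent], L[SimpleIndex], L[AsyncCache], [FastEvent SimpleIndex AsyncCache])
  take FastEvent:  [FastEvent CachedQueue CachedGraph AbstractBlock object] + [SimpleIndex AsyncCache AbstractBlock object] + [AsyncCache object] + [FastEvent SimpleIndex AsyncCache]
  take CachedQueue:  [CachedQueue CachedGraph AbstractBlock object] + [SimpleIndex AsyncCache AbstractBlock object] + [AsyncCache object] + [SimpleIndex AsyncCache]
  take CachedGraph:  [CachedGraph AbstractBlock object] + [SimpleIndex AsyncCache AbstractBlock object] + [AsyncCache object] + [SimpleIndex AsyncCache]
  take SimpleIndex:  [AbstractBlock object] + [SimpleIndex AsyncCache AbstractBlock object] + [AsyncCache object] + [SimpleIndex AsyncCache]
  take AsyncCache:  [AbstractBlock object] + [AsyncCache AbstractBlock object] + [AsyncCache object] + [AsyncCache]
  take AbstractBlock:  [AbstractBlock object] + [AbstractBlock object] + [object]
  take object:  [object] + [object] + [object]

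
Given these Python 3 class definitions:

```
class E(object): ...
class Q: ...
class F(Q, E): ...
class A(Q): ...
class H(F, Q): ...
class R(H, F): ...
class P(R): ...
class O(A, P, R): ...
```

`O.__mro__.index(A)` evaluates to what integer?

L[O] = O + merge(L[A], L[P], L[R], [A P R])
  take A:  [A Q object] + [P R H F Q E object] + [R H F Q E object] + [A P R]
  take P:  [Q object] + [P R H F Q E object] + [R H F Q E object] + [P R]
  take R:  [Q object] + [R H F Q E object] + [R H F Q E object] + [R]
  take H:  [Q object] + [H F Q E object] + [H F Q E object]
  take F:  [Q object] + [F Q E object] + [F Q E object]
  take Q:  [Q object] + [Q E object] + [Q E object]
  take E:  [object] + [E object] + [E object]
  take object:  [object] + [object] + [object]
MRO: O A P R H F Q E object
A sits at index 1.

1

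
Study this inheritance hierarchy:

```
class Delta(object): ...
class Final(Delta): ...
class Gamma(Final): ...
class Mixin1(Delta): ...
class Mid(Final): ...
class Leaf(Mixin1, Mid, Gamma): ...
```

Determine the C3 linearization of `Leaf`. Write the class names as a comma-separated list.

Leaf, Mixin1, Mid, Gamma, Final, Delta, object

L[Leaf] = Leaf + merge(L[Mixin1], L[Mid], L[Gamma], [Mixin1 Mid Gamma])
  take Mixin1:  [Mixin1 Delta object] + [Mid Final Delta object] + [Gamma Final Delta object] + [Mixin1 Mid Gamma]
  take Mid:  [Delta object] + [Mid Final Delta object] + [Gamma Final Delta object] + [Mid Gamma]
  take Gamma:  [Delta object] + [Final Delta object] + [Gamma Final Delta object] + [Gamma]
  take Final:  [Delta object] + [Final Delta object] + [Final Delta object]
  take Delta:  [Delta object] + [Delta object] + [Delta object]
  take object:  [object] + [object] + [object]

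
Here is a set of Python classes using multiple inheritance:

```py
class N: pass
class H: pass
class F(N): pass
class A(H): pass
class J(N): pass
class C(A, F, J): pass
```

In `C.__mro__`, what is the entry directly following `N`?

object

L[C] = C + merge(L[A], L[F], L[J], [A F J])
  take A:  [A H object] + [F N object] + [J N object] + [A F J]
  take H:  [H object] + [F N object] + [J N object] + [F J]
  take F:  [object] + [F N object] + [J N object] + [F J]
  take J:  [object] + [N object] + [J N object] + [J]
  take N:  [object] + [N object] + [N object]
  take object:  [object] + [object] + [object]
MRO: C A H F J N object
N is at position 5; next is object.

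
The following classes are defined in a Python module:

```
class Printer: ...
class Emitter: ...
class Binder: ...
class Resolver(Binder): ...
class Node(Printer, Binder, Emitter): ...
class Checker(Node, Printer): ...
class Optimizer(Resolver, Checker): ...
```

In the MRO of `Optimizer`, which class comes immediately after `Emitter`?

L[Optimizer] = Optimizer + merge(L[Resolver], L[Checker], [Resolver Checker])
  take Resolver:  [Resolver Binder object] + [Checker Node Printer Binder Emitter object] + [Resolver Checker]
  take Checker:  [Binder object] + [Checker Node Printer Binder Emitter object] + [Checker]
  take Node:  [Binder object] + [Node Printer Binder Emitter object]
  take Printer:  [Binder object] + [Printer Binder Emitter object]
  take Binder:  [Binder object] + [Binder Emitter object]
  take Emitter:  [object] + [Emitter object]
  take object:  [object] + [object]
MRO: Optimizer Resolver Checker Node Printer Binder Emitter object
Emitter is at position 6; next is object.

object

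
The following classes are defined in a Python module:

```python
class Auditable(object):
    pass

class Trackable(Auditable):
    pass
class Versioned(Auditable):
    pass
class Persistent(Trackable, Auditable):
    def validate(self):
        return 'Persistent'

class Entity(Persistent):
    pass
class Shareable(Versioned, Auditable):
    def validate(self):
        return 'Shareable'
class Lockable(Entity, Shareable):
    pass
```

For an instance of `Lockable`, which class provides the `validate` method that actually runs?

L[Lockable] = Lockable + merge(L[Entity], L[Shareable], [Entity Shareable])
  take Entity:  [Entity Persistent Trackable Auditable object] + [Shareable Versioned Auditable object] + [Entity Shareable]
  take Persistent:  [Persistent Trackable Auditable object] + [Shareable Versioned Auditable object] + [Shareable]
  take Trackable:  [Trackable Auditable object] + [Shareable Versioned Auditable object] + [Shareable]
  take Shareable:  [Auditable object] + [Shareable Versioned Auditable object] + [Shareable]
  take Versioned:  [Auditable object] + [Versioned Auditable object]
  take Auditable:  [Auditable object] + [Auditable object]
  take object:  [object] + [object]
MRO: Lockable Entity Persistent Trackable Shareable Versioned Auditable object
validate is defined in: Persistent, Shareable. First along the MRO is Persistent.

Persistent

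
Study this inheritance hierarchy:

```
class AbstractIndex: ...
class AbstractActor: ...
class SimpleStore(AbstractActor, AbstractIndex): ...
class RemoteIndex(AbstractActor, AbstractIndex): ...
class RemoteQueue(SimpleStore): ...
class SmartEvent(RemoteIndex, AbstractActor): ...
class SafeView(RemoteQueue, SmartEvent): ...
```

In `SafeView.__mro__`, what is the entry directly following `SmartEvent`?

L[SafeView] = SafeView + merge(L[RemoteQueue], L[SmartEvent], [RemoteQueue SmartEvent])
  take RemoteQueue:  [RemoteQueue SimpleStore AbstractActor AbstractIndex object] + [SmartEvent RemoteIndex AbstractActor AbstractIndex object] + [RemoteQueue SmartEvent]
  take SimpleStore:  [SimpleStore AbstractActor AbstractIndex object] + [SmartEvent RemoteIndex AbstractActor AbstractIndex object] + [SmartEvent]
  take SmartEvent:  [AbstractActor AbstractIndex object] + [SmartEvent RemoteIndex AbstractActor AbstractIndex object] + [SmartEvent]
  take RemoteIndex:  [AbstractActor AbstractIndex object] + [RemoteIndex AbstractActor AbstractIndex object]
  take AbstractActor:  [AbstractActor AbstractIndex object] + [AbstractActor AbstractIndex object]
  take AbstractIndex:  [AbstractIndex object] + [AbstractIndex object]
  take object:  [object] + [object]
MRO: SafeView RemoteQueue SimpleStore SmartEvent RemoteIndex AbstractActor AbstractIndex object
SmartEvent is at position 3; next is RemoteIndex.

RemoteIndex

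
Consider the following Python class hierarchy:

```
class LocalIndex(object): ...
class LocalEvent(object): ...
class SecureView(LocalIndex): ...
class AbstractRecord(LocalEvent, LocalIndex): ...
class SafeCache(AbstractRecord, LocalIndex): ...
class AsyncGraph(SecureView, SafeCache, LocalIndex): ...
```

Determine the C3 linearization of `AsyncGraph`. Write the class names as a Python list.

L[AsyncGraph] = AsyncGraph + merge(L[SecureView], L[SafeCache], L[LocalIndex], [SecureView SafeCache LocalIndex])
  take SecureView:  [SecureView LocalIndex object] + [SafeCache AbstractRecord LocalEvent LocalIndex object] + [LocalIndex object] + [SecureView SafeCache LocalIndex]
  take SafeCache:  [LocalIndex object] + [SafeCache AbstractRecord LocalEvent LocalIndex object] + [LocalIndex object] + [SafeCache LocalIndex]
  take AbstractRecord:  [LocalIndex object] + [AbstractRecord LocalEvent LocalIndex object] + [LocalIndex object] + [LocalIndex]
  take LocalEvent:  [LocalIndex object] + [LocalEvent LocalIndex object] + [LocalIndex object] + [LocalIndex]
  take LocalIndex:  [LocalIndex object] + [LocalIndex object] + [LocalIndex object] + [LocalIndex]
  take object:  [object] + [object] + [object]

[AsyncGraph, SecureView, SafeCache, AbstractRecord, LocalEvent, LocalIndex, object]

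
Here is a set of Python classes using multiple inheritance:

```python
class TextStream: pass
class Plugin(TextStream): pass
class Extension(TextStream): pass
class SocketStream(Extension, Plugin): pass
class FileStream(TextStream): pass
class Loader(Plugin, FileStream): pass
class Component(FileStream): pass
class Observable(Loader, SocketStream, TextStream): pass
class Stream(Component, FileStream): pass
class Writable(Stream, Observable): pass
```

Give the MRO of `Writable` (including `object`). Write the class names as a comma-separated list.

L[Writable] = Writable + merge(L[Stream], L[Observable], [Stream Observable])
  take Stream:  [Stream Component FileStream TextStream object] + [Observable Loader SocketStream Extension Plugin FileStream TextStream object] + [Stream Observable]
  take Component:  [Component FileStream TextStream object] + [Observable Loader SocketStream Extension Plugin FileStream TextStream object] + [Observable]
  take Observable:  [FileStream TextStream object] + [Observable Loader SocketStream Extension Plugin FileStream TextStream object] + [Observable]
  take Loader:  [FileStream TextStream object] + [Loader SocketStream Extension Plugin FileStream TextStream object]
  take SocketStream:  [FileStream TextStream object] + [SocketStream Extension Plugin FileStream TextStream object]
  take Extension:  [FileStream TextStream object] + [Extension Plugin FileStream TextStream object]
  take Plugin:  [FileStream TextStream object] + [Plugin FileStream TextStream object]
  take FileStream:  [FileStream TextStream object] + [FileStream TextStream object]
  take TextStream:  [TextStream object] + [TextStream object]
  take object:  [object] + [object]

Writable, Stream, Component, Observable, Loader, SocketStream, Extension, Plugin, FileStream, TextStream, object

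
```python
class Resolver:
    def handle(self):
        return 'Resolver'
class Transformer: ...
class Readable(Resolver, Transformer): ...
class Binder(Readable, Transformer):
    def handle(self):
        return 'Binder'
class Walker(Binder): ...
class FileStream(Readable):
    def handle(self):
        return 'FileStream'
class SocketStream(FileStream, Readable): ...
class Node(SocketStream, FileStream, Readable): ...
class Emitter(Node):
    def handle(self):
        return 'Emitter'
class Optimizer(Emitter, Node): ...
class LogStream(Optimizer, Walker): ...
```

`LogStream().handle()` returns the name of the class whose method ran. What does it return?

Emitter

L[LogStream] = LogStream + merge(L[Optimizer], L[Walker], [Optimizer Walker])
  take Optimizer:  [Optimizer Emitter Node SocketStream FileStream Readable Resolver Transformer object] + [Walker Binder Readable Resolver Transformer object] + [Optimizer Walker]
  take Emitter:  [Emitter Node SocketStream FileStream Readable Resolver Transformer object] + [Walker Binder Readable Resolver Transformer object] + [Walker]
  take Node:  [Node SocketStream FileStream Readable Resolver Transformer object] + [Walker Binder Readable Resolver Transformer object] + [Walker]
  take SocketStream:  [SocketStream FileStream Readable Resolver Transformer object] + [Walker Binder Readable Resolver Transformer object] + [Walker]
  take FileStream:  [FileStream Readable Resolver Transformer object] + [Walker Binder Readable Resolver Transformer object] + [Walker]
  take Walker:  [Readable Resolver Transformer object] + [Walker Binder Readable Resolver Transformer object] + [Walker]
  take Binder:  [Readable Resolver Transformer object] + [Binder Readable Resolver Transformer object]
  take Readable:  [Readable Resolver Transformer object] + [Readable Resolver Transformer object]
  take Resolver:  [Resolver Transformer object] + [Resolver Transformer object]
  take Transformer:  [Transformer object] + [Transformer object]
  take object:  [object] + [object]
MRO: LogStream Optimizer Emitter Node SocketStream FileStream Walker Binder Readable Resolver Transformer object
handle is defined in: Binder, Emitter, FileStream, Resolver. First along the MRO is Emitter.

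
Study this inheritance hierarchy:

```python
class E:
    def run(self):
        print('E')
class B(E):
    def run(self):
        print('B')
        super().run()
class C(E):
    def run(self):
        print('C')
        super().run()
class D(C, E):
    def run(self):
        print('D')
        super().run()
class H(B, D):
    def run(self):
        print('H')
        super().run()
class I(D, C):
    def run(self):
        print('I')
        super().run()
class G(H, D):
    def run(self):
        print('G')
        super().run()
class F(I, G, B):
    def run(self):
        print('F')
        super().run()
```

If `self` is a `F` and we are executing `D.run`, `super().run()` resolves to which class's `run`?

C

L[F] = F + merge(L[I], L[G], L[B], [I G B])
  take I:  [I D C E object] + [G H B D C E object] + [B E object] + [I G B]
  take G:  [D C E object] + [G H B D C E object] + [B E object] + [G B]
  take H:  [D C E object] + [H B D C E object] + [B E object] + [B]
  take B:  [D C E object] + [B D C E object] + [B E object] + [B]
  take D:  [D C E object] + [D C E object] + [E object]
  take C:  [C E object] + [C E object] + [E object]
  take E:  [E object] + [E object] + [E object]
  take object:  [object] + [object] + [object]
MRO: F I G H B D C E object
super() in D.run on a F instance goes to the class after D in F's MRO: C.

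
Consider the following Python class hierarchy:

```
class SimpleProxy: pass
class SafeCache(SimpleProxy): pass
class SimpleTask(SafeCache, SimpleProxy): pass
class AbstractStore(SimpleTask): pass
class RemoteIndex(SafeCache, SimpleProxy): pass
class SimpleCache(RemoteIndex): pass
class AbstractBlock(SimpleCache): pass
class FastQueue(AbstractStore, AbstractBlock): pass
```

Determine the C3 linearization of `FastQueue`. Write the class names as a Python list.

[FastQueue, AbstractStore, SimpleTask, AbstractBlock, SimpleCache, RemoteIndex, SafeCache, SimpleProxy, object]

L[FastQueue] = FastQueue + merge(L[AbstractStore], L[AbstractBlock], [AbstractStore AbstractBlock])
  take AbstractStore:  [AbstractStore SimpleTask SafeCache SimpleProxy object] + [AbstractBlock SimpleCache RemoteIndex SafeCache SimpleProxy object] + [AbstractStore AbstractBlock]
  take SimpleTask:  [SimpleTask SafeCache SimpleProxy object] + [AbstractBlock SimpleCache RemoteIndex SafeCache SimpleProxy object] + [AbstractBlock]
  take AbstractBlock:  [SafeCache SimpleProxy object] + [AbstractBlock SimpleCache RemoteIndex SafeCache SimpleProxy object] + [AbstractBlock]
  take SimpleCache:  [SafeCache SimpleProxy object] + [SimpleCache RemoteIndex SafeCache SimpleProxy object]
  take RemoteIndex:  [SafeCache SimpleProxy object] + [RemoteIndex SafeCache SimpleProxy object]
  take SafeCache:  [SafeCache SimpleProxy object] + [SafeCache SimpleProxy object]
  take SimpleProxy:  [SimpleProxy object] + [SimpleProxy object]
  take object:  [object] + [object]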